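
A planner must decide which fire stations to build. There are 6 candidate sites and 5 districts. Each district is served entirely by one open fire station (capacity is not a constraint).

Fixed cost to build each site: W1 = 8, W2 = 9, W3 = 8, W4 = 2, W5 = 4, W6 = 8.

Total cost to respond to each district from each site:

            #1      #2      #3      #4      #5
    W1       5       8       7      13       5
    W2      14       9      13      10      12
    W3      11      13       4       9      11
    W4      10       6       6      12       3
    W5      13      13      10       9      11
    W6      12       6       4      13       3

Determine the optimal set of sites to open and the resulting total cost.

For any fixed open set, each district goes to its cheapest open site; total = fixed + service.
{W4}: #1→W4 10, #2→W4 6, #3→W4 6, #4→W4 12, #5→W4 3. Service 37; fixed 2; total 39.
{W4, W5}: service 34 + fixed 6 = 40
{W1, W4}: service 32 + fixed 10 = 42
{W1, W2, W3, W4, W5, W6}: service 27 + fixed 39 = 66
No other subset beats 39.

Open W4 only; minimum total cost 39.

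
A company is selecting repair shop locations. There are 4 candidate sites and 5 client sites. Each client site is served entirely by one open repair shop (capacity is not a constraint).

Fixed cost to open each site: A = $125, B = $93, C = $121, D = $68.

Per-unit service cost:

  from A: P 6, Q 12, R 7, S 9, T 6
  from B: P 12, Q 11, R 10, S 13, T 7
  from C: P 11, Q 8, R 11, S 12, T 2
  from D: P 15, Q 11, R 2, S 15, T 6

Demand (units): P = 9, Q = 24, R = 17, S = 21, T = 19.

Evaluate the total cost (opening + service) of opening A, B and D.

Each client site is assigned to its cheapest site among the open ones.
{A, B, D}: P→A 6·9=54, Q→B 11·24=264, R→D 2·17=34, S→A 9·21=189, T→A 6·19=114. Service 655; fixed 286; total 941.

Total cost: 941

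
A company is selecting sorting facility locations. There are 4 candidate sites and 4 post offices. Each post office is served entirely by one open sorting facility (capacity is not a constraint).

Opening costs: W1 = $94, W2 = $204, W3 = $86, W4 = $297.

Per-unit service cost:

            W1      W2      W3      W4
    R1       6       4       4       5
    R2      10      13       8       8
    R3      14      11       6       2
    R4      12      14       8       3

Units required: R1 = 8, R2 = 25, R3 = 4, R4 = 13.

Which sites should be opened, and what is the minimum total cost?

For any fixed open set, each post office goes to its cheapest open site; total = fixed + service.
{W3}: R1→W3 4·8=32, R2→W3 8·25=200, R3→W3 6·4=24, R4→W3 8·13=104. Service 360; fixed 86; total 446.
{W1, W3}: service 360 + fixed 180 = 540
{W4}: R1→W4 5·8=40, R2→W4 8·25=200, R3→W4 2·4=8, R4→W4 3·13=39. Service 287; fixed 297; total 584.
{W1, W2, W3, W4}: service 279 + fixed 681 = 960
No other subset beats 446.

Open W3 only; minimum total cost 446.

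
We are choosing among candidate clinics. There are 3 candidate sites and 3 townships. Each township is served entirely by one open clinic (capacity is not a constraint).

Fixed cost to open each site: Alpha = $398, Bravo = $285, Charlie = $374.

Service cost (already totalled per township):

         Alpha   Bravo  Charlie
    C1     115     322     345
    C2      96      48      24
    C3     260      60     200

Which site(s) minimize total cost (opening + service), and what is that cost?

Open Bravo only; minimum total cost 715.

For any fixed open set, each township goes to its cheapest open site; total = fixed + service.
{Bravo}: C1→Bravo 322, C2→Bravo 48, C3→Bravo 60. Service 430; fixed 285; total 715.
{Alpha}: C1→Alpha 115, C2→Alpha 96, C3→Alpha 260. Service 471; fixed 398; total 869.
{Alpha, Bravo}: C1→Alpha 115, C2→Bravo 48, C3→Bravo 60. Service 223; fixed 683; total 906.
{Alpha, Bravo, Charlie}: service 199 + fixed 1057 = 1256
(All 7 nonempty subsets were checked; Bravo only is lowest.)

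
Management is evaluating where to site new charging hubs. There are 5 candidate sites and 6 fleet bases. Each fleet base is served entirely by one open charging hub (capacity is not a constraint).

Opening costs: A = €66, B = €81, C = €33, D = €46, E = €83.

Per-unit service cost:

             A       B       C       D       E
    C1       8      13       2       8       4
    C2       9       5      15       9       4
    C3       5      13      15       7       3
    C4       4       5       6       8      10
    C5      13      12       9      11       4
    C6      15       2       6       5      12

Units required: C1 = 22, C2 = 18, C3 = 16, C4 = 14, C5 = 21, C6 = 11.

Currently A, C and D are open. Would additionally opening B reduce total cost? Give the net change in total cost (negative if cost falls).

Current service cost with {A, C, D}: 586.
Adding B: each fleet base re-picks its cheapest; new service cost 481, saving 105.
Extra fixed cost: 81. Net change = 81 − 105 = -24.
(Totals: 731 → 707.)

Yes — net change −24 (cost falls by 24).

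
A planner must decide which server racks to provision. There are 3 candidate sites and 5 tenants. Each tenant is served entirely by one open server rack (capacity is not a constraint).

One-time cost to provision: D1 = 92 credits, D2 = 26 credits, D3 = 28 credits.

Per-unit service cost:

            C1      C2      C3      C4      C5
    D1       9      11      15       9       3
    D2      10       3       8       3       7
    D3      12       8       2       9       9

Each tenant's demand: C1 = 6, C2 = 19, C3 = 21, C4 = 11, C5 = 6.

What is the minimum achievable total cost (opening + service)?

For any fixed open set, each tenant goes to its cheapest open site; total = fixed + service.
{D2, D3}: C1→D2 10·6=60, C2→D2 3·19=57, C3→D3 2·21=42, C4→D2 3·11=33, C5→D2 7·6=42. Service 234; fixed 54; total 288.
{D1, D2, D3}: service 204 + fixed 146 = 350
{D2}: service 360 + fixed 26 = 386
No other subset beats 288.

Minimum total cost: 288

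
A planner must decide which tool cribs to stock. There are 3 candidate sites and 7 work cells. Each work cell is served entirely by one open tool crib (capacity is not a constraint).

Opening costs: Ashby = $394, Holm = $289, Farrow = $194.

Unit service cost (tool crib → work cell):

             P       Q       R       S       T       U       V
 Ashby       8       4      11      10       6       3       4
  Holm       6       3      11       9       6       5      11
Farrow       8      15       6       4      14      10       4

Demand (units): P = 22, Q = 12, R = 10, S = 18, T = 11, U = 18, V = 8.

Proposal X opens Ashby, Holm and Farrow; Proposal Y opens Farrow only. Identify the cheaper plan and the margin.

Proposal X: {Ashby, Holm, Farrow}: P→Holm 6·22=132, Q→Holm 3·12=36, R→Farrow 6·10=60, S→Farrow 4·18=72, T→Ashby 6·11=66, U→Ashby 3·18=54, V→Ashby 4·8=32. Service 452; fixed 877; total 1329.
Proposal Y: {Farrow}: P→Farrow 8·22=176, Q→Farrow 15·12=180, R→Farrow 6·10=60, S→Farrow 4·18=72, T→Farrow 14·11=154, U→Farrow 10·18=180, V→Farrow 4·8=32. Service 854; fixed 194; total 1048.
Difference: |1329 − 1048| = 281.

Proposal Y is cheaper by 281.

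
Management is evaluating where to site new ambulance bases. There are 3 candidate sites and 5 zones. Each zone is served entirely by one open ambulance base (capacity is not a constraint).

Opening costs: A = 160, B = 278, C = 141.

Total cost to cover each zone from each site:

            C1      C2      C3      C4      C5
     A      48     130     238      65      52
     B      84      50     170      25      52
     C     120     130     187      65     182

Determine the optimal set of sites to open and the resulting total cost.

Open B only; minimum total cost 659.

For any fixed open set, each zone goes to its cheapest open site; total = fixed + service.
{B}: C1→B 84, C2→B 50, C3→B 170, C4→B 25, C5→B 52. Service 381; fixed 278; total 659.
{A}: service 533 + fixed 160 = 693
{A, B}: service 345 + fixed 438 = 783
{A, B, C}: C1→A 48, C2→B 50, C3→B 170, C4→B 25, C5→A 52. Service 345; fixed 579; total 924.
No other subset beats 659.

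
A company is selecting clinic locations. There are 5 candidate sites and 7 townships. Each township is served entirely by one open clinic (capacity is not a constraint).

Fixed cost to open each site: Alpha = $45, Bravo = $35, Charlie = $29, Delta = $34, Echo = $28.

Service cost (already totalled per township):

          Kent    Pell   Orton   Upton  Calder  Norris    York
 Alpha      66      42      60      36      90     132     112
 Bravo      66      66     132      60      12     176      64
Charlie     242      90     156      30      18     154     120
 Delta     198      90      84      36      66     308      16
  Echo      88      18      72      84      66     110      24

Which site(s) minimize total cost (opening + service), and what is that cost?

Open Charlie and Echo; minimum total cost 417.

For any fixed open set, each township goes to its cheapest open site; total = fixed + service.
{Charlie, Echo}: Kent→Echo 88, Pell→Echo 18, Orton→Echo 72, Upton→Charlie 30, Calder→Charlie 18, Norris→Echo 110, York→Echo 24. Service 360; fixed 57; total 417.
{Bravo, Charlie, Echo}: Kent→Bravo 66, Pell→Echo 18, Orton→Echo 72, Upton→Charlie 30, Calder→Bravo 12, Norris→Echo 110, York→Echo 24. Service 332; fixed 92; total 424.
{Bravo, Echo}: service 362 + fixed 63 = 425
{Alpha, Bravo, Charlie, Delta, Echo}: service 312 + fixed 171 = 483
No other subset beats 417.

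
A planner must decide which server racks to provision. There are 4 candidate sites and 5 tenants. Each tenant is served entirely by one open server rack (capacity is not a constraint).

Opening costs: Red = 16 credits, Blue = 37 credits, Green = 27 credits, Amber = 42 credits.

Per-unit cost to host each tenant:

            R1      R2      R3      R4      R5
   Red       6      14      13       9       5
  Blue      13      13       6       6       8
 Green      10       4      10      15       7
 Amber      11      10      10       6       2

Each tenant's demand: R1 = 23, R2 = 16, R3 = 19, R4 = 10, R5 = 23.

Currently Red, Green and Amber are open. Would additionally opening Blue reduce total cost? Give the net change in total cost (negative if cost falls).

Yes — net change −39 (cost falls by 39).

Current service cost with {Red, Green, Amber}: 498.
Adding Blue: each tenant re-picks its cheapest; new service cost 422, saving 76.
Extra fixed cost: 37. Net change = 37 − 76 = -39.
(Totals: 583 → 544.)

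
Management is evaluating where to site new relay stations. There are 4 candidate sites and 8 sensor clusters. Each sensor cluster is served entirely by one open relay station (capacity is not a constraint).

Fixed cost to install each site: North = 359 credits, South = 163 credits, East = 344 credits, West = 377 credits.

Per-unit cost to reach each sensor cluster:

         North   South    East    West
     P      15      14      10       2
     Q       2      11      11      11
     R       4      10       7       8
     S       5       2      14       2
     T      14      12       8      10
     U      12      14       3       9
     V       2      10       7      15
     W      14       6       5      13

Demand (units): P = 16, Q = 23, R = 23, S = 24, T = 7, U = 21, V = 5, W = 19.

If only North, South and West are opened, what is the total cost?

Each sensor cluster is assigned to its cheapest site among the open ones.
{North, South, West}: P→West 2·16=32, Q→North 2·23=46, R→North 4·23=92, S→South 2·24=48, T→West 10·7=70, U→West 9·21=189, V→North 2·5=10, W→South 6·19=114. Service 601; fixed 899; total 1500.

Total cost: 1500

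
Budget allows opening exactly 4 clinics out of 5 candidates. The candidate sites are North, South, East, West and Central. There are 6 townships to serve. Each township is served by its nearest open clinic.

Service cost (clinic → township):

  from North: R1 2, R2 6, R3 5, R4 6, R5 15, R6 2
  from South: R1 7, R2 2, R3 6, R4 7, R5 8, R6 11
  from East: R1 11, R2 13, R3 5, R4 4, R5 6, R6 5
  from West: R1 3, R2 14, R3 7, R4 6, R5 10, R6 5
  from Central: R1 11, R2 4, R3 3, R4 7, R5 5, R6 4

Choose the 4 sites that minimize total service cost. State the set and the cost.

With exactly 4 open, each township uses its cheapest among the chosen.
{North, South, East, Central}: R1→North 2, R2→South 2, R3→Central 3, R4→East 4, R5→Central 5, R6→North 2. Service cost 18.
{North, South, West, Central}: service cost 20
{North, East, West, Central}: service cost 20
Among all 5 size-4 choices, {North, South, East, Central} is lowest.

Choose North, South, East and Central; total service cost 18.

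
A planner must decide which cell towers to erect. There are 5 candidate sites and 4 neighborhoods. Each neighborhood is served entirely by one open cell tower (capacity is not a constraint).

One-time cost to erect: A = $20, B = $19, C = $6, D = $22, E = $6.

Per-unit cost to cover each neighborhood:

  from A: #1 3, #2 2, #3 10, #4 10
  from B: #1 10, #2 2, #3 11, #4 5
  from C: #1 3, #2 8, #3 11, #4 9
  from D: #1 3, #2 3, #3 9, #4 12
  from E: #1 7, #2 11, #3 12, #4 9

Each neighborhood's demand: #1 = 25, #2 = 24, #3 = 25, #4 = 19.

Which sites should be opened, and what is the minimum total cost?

Open B and D; minimum total cost 484.

For any fixed open set, each neighborhood goes to its cheapest open site; total = fixed + service.
{B, D}: #1→D 3·25=75, #2→B 2·24=48, #3→D 9·25=225, #4→B 5·19=95. Service 443; fixed 41; total 484.
{B, C, D}: service 443 + fixed 47 = 490
{B, D, E}: service 443 + fixed 47 = 490
{A, B, C, D, E}: service 443 + fixed 73 = 516
No other subset beats 484.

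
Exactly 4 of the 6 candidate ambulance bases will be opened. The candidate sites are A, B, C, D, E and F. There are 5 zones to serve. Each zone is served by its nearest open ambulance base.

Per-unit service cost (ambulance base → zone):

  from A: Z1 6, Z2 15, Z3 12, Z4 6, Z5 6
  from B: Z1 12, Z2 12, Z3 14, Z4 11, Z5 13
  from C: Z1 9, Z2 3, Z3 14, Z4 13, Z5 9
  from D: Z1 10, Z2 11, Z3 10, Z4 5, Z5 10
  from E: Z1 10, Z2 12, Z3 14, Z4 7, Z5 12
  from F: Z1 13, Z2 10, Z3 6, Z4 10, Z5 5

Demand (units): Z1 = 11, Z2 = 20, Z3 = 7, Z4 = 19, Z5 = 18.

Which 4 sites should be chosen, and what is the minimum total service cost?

With exactly 4 open, each zone uses its cheapest among the chosen.
{A, C, D, F}: Z1→A 6·11=66, Z2→C 3·20=60, Z3→F 6·7=42, Z4→D 5·19=95, Z5→F 5·18=90. Service cost 353.
{A, B, C, F}: service cost 372
{A, C, E, F}: service cost 372
Among all 15 size-4 choices, {A, C, D, F} is lowest.

Choose A, C, D and F; total service cost 353.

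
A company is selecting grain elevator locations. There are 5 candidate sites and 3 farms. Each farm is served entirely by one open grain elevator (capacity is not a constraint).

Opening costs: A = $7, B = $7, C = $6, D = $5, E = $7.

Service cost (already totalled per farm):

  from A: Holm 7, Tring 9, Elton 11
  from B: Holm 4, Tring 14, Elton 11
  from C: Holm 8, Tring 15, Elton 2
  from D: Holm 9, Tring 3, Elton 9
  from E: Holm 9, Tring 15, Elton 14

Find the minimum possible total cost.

For any fixed open set, each farm goes to its cheapest open site; total = fixed + service.
{C, D}: Holm→C 8, Tring→D 3, Elton→C 2. Service 13; fixed 11; total 24.
{D}: service 21 + fixed 5 = 26
{B, C, D}: Holm→B 4, Tring→D 3, Elton→C 2. Service 9; fixed 18; total 27.
{A, B, C, D, E}: Holm→B 4, Tring→D 3, Elton→C 2. Service 9; fixed 32; total 41.
No other subset beats 24.

Minimum total cost: 24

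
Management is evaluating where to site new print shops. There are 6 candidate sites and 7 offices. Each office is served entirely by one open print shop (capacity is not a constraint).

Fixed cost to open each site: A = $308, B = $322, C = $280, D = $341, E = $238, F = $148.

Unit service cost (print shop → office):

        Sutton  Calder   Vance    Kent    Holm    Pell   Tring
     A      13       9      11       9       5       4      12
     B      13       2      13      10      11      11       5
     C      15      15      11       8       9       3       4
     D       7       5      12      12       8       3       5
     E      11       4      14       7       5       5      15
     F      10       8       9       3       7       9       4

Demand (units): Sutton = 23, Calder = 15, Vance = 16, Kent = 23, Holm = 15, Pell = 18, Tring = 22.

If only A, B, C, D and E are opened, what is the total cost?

Each office is assigned to its cheapest site among the open ones.
{A, B, C, D, E}: Sutton→D 7·23=161, Calder→B 2·15=30, Vance→A 11·16=176, Kent→E 7·23=161, Holm→A 5·15=75, Pell→C 3·18=54, Tring→C 4·22=88. Service 745; fixed 1489; total 2234.

Total cost: 2234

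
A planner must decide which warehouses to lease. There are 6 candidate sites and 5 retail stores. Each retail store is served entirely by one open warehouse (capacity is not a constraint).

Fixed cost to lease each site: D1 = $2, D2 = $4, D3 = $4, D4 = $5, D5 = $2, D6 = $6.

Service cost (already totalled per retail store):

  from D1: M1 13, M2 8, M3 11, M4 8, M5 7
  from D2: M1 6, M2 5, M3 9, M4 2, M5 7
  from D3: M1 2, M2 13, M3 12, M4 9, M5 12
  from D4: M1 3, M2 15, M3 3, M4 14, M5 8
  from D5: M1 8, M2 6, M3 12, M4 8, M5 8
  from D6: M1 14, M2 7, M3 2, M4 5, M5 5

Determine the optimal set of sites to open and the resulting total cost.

For any fixed open set, each retail store goes to its cheapest open site; total = fixed + service.
{D2, D4}: M1→D4 3, M2→D2 5, M3→D4 3, M4→D2 2, M5→D2 7. Service 20; fixed 9; total 29.
{D2, D3, D6}: service 16 + fixed 14 = 30
{D2, D6}: service 20 + fixed 10 = 30
{D1, D2, D3, D4, D5, D6}: service 16 + fixed 23 = 39
No other subset beats 29.

Open D2 and D4; minimum total cost 29.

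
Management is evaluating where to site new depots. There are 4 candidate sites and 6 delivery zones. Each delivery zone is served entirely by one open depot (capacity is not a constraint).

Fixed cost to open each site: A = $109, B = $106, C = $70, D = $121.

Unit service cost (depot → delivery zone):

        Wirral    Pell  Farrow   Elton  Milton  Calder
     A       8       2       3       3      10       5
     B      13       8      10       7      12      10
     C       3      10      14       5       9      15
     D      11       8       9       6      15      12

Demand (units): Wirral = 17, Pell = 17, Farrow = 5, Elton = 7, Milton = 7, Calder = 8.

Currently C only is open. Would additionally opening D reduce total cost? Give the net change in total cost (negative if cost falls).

No — net change +38 (cost rises by 38).

Current service cost with {C}: 509.
Adding D: each delivery zone re-picks its cheapest; new service cost 426, saving 83.
Extra fixed cost: 121. Net change = 121 − 83 = 38.
(Totals: 579 → 617.)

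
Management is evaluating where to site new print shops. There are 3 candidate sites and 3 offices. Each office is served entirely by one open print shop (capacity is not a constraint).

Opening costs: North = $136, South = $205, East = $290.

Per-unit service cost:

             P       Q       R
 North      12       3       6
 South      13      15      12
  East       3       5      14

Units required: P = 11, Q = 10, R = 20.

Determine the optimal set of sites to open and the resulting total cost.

Open North only; minimum total cost 418.

For any fixed open set, each office goes to its cheapest open site; total = fixed + service.
{North}: P→North 12·11=132, Q→North 3·10=30, R→North 6·20=120. Service 282; fixed 136; total 418.
{North, East}: service 183 + fixed 426 = 609
{North, South}: service 282 + fixed 341 = 623
{North, South, East}: P→East 3·11=33, Q→North 3·10=30, R→North 6·20=120. Service 183; fixed 631; total 814.
(All 7 nonempty subsets were checked; North only is lowest.)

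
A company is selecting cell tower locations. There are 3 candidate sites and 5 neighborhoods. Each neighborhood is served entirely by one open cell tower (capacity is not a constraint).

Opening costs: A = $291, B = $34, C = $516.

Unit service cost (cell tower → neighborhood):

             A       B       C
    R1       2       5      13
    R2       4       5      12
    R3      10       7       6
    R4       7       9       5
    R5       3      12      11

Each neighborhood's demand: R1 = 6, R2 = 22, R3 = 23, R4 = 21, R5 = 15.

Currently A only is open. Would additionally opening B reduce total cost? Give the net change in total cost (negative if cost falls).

Yes — net change −35 (cost falls by 35).

Current service cost with {A}: 522.
Adding B: each neighborhood re-picks its cheapest; new service cost 453, saving 69.
Extra fixed cost: 34. Net change = 34 − 69 = -35.
(Totals: 813 → 778.)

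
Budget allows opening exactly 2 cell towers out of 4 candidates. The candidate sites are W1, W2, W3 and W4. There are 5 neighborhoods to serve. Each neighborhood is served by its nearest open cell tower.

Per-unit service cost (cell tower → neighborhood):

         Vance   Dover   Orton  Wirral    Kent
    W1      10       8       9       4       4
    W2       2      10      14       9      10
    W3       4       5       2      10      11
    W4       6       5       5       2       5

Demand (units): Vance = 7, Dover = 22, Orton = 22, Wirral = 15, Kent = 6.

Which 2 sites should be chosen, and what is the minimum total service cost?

With exactly 2 open, each neighborhood uses its cheapest among the chosen.
{W3, W4}: Vance→W3 4·7=28, Dover→W3 5·22=110, Orton→W3 2·22=44, Wirral→W4 2·15=30, Kent→W4 5·6=30. Service cost 242.
{W1, W3}: service cost 266
{W2, W4}: service cost 294
Among all 6 size-2 choices, {W3, W4} is lowest.

Choose W3 and W4; total service cost 242.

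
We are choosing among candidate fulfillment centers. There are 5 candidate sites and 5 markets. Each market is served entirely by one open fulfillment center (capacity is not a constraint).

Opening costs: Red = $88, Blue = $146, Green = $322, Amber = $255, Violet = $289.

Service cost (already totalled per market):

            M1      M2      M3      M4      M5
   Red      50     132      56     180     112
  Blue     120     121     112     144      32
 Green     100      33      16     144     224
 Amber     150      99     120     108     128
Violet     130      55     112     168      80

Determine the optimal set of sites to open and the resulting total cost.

For any fixed open set, each market goes to its cheapest open site; total = fixed + service.
{Red}: M1→Red 50, M2→Red 132, M3→Red 56, M4→Red 180, M5→Red 112. Service 530; fixed 88; total 618.
{Red, Blue}: M1→Red 50, M2→Blue 121, M3→Red 56, M4→Blue 144, M5→Blue 32. Service 403; fixed 234; total 637.
{Blue}: M1→Blue 120, M2→Blue 121, M3→Blue 112, M4→Blue 144, M5→Blue 32. Service 529; fixed 146; total 675.
{Red, Blue, Green, Amber, Violet}: M1→Red 50, M2→Green 33, M3→Green 16, M4→Amber 108, M5→Blue 32. Service 239; fixed 1100; total 1339.
No other subset beats 618.

Open Red only; minimum total cost 618.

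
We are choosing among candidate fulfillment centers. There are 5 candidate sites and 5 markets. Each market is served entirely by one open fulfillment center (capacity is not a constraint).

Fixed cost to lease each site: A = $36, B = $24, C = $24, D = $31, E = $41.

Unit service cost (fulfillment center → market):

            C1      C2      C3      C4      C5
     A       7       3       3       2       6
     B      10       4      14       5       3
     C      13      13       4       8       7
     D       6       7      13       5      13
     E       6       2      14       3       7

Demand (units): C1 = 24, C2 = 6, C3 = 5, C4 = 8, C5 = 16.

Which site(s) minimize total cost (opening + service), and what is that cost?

For any fixed open set, each market goes to its cheapest open site; total = fixed + service.
{A, B}: C1→A 7·24=168, C2→A 3·6=18, C3→A 3·5=15, C4→A 2·8=16, C5→B 3·16=48. Service 265; fixed 60; total 325.
{A, B, D}: C1→D 6·24=144, C2→A 3·6=18, C3→A 3·5=15, C4→A 2·8=16, C5→B 3·16=48. Service 241; fixed 91; total 332.
{A, B, E}: service 235 + fixed 101 = 336
{A, B, C, D, E}: service 235 + fixed 156 = 391
No other subset beats 325.

Open A and B; minimum total cost 325.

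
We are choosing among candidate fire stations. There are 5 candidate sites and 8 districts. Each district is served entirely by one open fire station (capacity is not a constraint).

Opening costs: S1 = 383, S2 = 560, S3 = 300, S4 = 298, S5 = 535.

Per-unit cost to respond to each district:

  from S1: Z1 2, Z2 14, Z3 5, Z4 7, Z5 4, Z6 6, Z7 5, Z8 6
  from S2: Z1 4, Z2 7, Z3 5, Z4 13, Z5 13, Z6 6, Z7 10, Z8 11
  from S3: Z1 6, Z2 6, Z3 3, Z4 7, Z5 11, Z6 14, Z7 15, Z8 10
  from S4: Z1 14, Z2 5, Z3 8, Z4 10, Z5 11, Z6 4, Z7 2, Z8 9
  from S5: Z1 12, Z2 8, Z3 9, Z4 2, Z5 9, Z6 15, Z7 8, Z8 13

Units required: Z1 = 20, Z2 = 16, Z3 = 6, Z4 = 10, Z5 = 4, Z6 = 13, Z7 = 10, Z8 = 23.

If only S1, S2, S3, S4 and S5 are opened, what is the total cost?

Each district is assigned to its cheapest site among the open ones.
{S1, S2, S3, S4, S5}: Z1→S1 2·20=40, Z2→S4 5·16=80, Z3→S3 3·6=18, Z4→S5 2·10=20, Z5→S1 4·4=16, Z6→S4 4·13=52, Z7→S4 2·10=20, Z8→S1 6·23=138. Service 384; fixed 2076; total 2460.

Total cost: 2460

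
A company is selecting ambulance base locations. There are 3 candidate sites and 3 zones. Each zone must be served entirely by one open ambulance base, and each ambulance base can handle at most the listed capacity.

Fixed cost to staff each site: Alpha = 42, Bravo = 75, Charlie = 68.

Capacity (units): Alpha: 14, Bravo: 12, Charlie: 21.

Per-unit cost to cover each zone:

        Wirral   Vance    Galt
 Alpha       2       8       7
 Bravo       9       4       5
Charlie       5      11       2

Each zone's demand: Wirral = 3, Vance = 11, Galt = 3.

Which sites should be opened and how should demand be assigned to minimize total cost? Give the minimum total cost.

Minimum total cost: 188

Open {Alpha, Bravo}: Wirral→Alpha 2·3=6, Vance→Bravo 4·11=44, Galt→Alpha 7·3=21.
Loads: Alpha carries 6/14, Bravo carries 11/12. Service 71; fixed 117; total 188.
Next best feasible plan costs 208.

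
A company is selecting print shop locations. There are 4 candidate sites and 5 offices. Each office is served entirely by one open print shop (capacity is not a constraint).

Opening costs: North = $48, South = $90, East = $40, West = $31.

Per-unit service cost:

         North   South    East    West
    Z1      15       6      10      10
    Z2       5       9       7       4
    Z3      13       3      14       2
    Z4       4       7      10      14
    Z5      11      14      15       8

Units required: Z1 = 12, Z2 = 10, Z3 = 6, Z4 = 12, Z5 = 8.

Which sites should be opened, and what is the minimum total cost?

For any fixed open set, each office goes to its cheapest open site; total = fixed + service.
{North, West}: Z1→West 10·12=120, Z2→West 4·10=40, Z3→West 2·6=12, Z4→North 4·12=48, Z5→West 8·8=64. Service 284; fixed 79; total 363.
{South, West}: service 272 + fixed 121 = 393
{North, East, West}: service 284 + fixed 119 = 403
{North, South, East, West}: service 236 + fixed 209 = 445
No other subset beats 363.

Open North and West; minimum total cost 363.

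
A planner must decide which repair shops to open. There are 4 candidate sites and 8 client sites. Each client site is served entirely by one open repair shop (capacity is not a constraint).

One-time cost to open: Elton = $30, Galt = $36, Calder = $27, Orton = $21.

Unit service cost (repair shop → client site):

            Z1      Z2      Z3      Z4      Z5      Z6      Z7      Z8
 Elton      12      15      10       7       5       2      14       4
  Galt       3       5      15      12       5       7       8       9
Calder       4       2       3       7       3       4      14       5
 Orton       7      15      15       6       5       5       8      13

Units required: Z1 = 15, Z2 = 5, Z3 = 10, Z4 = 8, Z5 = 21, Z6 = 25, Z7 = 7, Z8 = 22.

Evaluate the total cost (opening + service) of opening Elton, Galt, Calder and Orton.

Total cost: 504

Each client site is assigned to its cheapest site among the open ones.
{Elton, Galt, Calder, Orton}: Z1→Galt 3·15=45, Z2→Calder 2·5=10, Z3→Calder 3·10=30, Z4→Orton 6·8=48, Z5→Calder 3·21=63, Z6→Elton 2·25=50, Z7→Galt 8·7=56, Z8→Elton 4·22=88. Service 390; fixed 114; total 504.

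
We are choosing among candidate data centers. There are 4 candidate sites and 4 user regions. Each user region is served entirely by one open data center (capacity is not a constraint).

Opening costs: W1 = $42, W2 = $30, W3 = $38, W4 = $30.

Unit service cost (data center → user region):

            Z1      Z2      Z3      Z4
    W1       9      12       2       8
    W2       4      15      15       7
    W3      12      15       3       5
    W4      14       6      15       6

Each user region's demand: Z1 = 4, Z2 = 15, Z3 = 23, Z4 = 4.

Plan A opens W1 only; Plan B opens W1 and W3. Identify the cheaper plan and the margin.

Plan A is cheaper by 26.

Plan A: {W1}: Z1→W1 9·4=36, Z2→W1 12·15=180, Z3→W1 2·23=46, Z4→W1 8·4=32. Service 294; fixed 42; total 336.
Plan B: {W1, W3}: Z1→W1 9·4=36, Z2→W1 12·15=180, Z3→W1 2·23=46, Z4→W3 5·4=20. Service 282; fixed 80; total 362.
Difference: |336 − 362| = 26.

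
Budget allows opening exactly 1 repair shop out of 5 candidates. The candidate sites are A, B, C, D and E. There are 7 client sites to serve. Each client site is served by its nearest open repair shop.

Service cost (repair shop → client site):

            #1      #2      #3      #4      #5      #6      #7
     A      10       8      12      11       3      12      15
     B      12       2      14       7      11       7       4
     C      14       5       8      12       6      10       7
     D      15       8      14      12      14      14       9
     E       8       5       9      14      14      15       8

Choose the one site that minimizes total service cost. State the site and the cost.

With exactly 1 open, each client site uses its cheapest among the chosen.
{B}: #1→B 12, #2→B 2, #3→B 14, #4→B 7, #5→B 11, #6→B 7, #7→B 4. Service cost 57.
{C}: service cost 62
{A}: service cost 71
Among all 5 size-1 choices, {B} is lowest.

Choose B only; total service cost 57.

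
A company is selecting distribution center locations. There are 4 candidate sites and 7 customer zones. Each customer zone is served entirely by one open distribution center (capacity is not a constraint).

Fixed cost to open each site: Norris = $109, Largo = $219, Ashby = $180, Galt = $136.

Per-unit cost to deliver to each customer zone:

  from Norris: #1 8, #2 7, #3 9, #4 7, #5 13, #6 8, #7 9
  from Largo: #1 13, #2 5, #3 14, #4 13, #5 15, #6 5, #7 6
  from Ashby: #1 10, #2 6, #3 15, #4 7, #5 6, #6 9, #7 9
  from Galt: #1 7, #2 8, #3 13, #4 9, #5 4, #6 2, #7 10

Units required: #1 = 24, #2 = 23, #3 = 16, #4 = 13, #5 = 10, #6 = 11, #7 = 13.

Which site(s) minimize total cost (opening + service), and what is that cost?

For any fixed open set, each customer zone goes to its cheapest open site; total = fixed + service.
{Norris, Galt}: #1→Galt 7·24=168, #2→Norris 7·23=161, #3→Norris 9·16=144, #4→Norris 7·13=91, #5→Galt 4·10=40, #6→Galt 2·11=22, #7→Norris 9·13=117. Service 743; fixed 245; total 988.
{Galt}: service 869 + fixed 136 = 1005
{Norris}: service 923 + fixed 109 = 1032
{Norris, Largo, Ashby, Galt}: #1→Galt 7·24=168, #2→Largo 5·23=115, #3→Norris 9·16=144, #4→Norris 7·13=91, #5→Galt 4·10=40, #6→Galt 2·11=22, #7→Largo 6·13=78. Service 658; fixed 644; total 1302.
(All 15 nonempty subsets were checked; Norris and Galt is lowest.)

Open Norris and Galt; minimum total cost 988.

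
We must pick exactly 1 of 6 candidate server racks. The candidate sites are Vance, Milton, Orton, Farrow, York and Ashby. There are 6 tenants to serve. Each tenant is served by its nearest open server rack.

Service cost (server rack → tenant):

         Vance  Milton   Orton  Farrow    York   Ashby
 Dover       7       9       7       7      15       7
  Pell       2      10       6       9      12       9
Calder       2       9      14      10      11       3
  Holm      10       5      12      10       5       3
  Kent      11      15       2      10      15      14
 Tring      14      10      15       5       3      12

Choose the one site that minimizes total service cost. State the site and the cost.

With exactly 1 open, each tenant uses its cheapest among the chosen.
{Vance}: Dover→Vance 7, Pell→Vance 2, Calder→Vance 2, Holm→Vance 10, Kent→Vance 11, Tring→Vance 14. Service cost 46.
{Ashby}: service cost 48
{Farrow}: service cost 51
Among all 6 size-1 choices, {Vance} is lowest.

Choose Vance only; total service cost 46.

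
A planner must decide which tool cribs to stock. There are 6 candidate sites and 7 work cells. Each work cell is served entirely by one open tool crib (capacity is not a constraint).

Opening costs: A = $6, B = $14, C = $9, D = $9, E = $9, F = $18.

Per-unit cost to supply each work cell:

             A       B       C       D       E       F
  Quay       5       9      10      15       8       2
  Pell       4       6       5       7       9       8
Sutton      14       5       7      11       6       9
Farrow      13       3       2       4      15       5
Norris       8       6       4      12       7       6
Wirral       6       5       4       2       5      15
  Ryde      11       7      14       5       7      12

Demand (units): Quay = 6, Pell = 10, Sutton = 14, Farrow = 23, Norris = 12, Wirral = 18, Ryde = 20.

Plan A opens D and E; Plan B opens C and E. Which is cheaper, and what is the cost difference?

Plan B is cheaper by 26.

Plan A: {D, E}: Quay→E 8·6=48, Pell→D 7·10=70, Sutton→E 6·14=84, Farrow→D 4·23=92, Norris→E 7·12=84, Wirral→D 2·18=36, Ryde→D 5·20=100. Service 514; fixed 18; total 532.
Plan B: {C, E}: Quay→E 8·6=48, Pell→C 5·10=50, Sutton→E 6·14=84, Farrow→C 2·23=46, Norris→C 4·12=48, Wirral→C 4·18=72, Ryde→E 7·20=140. Service 488; fixed 18; total 506.
Difference: |532 − 506| = 26.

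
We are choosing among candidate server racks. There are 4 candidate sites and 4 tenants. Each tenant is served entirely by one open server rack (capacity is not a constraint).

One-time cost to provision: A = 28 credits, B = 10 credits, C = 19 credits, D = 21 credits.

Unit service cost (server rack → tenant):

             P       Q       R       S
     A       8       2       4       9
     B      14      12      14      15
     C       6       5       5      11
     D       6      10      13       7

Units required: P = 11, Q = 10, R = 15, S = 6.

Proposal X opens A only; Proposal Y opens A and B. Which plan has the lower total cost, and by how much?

Proposal X: {A}: P→A 8·11=88, Q→A 2·10=20, R→A 4·15=60, S→A 9·6=54. Service 222; fixed 28; total 250.
Proposal Y: {A, B}: P→A 8·11=88, Q→A 2·10=20, R→A 4·15=60, S→A 9·6=54. Service 222; fixed 38; total 260.
Difference: |250 − 260| = 10.

Proposal X is cheaper by 10.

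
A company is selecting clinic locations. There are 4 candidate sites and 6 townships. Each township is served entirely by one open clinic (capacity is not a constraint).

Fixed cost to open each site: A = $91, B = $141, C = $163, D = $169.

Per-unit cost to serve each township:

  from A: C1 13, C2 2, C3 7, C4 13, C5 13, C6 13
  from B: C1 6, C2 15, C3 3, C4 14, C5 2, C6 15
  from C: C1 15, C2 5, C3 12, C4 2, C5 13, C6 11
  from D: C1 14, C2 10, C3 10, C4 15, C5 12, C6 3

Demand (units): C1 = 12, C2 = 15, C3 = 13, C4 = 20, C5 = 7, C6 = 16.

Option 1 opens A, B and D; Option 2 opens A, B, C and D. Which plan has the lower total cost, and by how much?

Option 2 is cheaper by 57.

Option 1: {A, B, D}: C1→B 6·12=72, C2→A 2·15=30, C3→B 3·13=39, C4→A 13·20=260, C5→B 2·7=14, C6→D 3·16=48. Service 463; fixed 401; total 864.
Option 2: {A, B, C, D}: C1→B 6·12=72, C2→A 2·15=30, C3→B 3·13=39, C4→C 2·20=40, C5→B 2·7=14, C6→D 3·16=48. Service 243; fixed 564; total 807.
Difference: |864 − 807| = 57.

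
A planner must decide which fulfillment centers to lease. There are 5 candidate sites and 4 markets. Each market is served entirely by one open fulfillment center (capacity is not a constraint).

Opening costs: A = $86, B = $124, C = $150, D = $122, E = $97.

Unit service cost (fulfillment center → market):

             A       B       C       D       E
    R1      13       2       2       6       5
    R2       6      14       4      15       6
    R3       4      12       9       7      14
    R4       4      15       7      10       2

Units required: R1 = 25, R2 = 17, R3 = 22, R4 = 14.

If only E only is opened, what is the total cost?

Each market is assigned to its cheapest site among the open ones.
{E}: R1→E 5·25=125, R2→E 6·17=102, R3→E 14·22=308, R4→E 2·14=28. Service 563; fixed 97; total 660.

Total cost: 660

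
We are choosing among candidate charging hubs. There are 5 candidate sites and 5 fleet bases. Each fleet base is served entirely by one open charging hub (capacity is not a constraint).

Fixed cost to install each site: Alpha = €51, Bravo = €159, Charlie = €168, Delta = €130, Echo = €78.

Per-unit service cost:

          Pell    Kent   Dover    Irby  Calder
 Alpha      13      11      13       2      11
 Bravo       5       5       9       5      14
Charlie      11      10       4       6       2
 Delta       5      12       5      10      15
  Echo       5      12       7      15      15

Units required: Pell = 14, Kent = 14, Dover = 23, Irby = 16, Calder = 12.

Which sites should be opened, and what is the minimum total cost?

For any fixed open set, each fleet base goes to its cheapest open site; total = fixed + service.
{Alpha, Charlie, Echo}: Pell→Echo 5·14=70, Kent→Charlie 10·14=140, Dover→Charlie 4·23=92, Irby→Alpha 2·16=32, Calder→Charlie 2·12=24. Service 358; fixed 297; total 655.
{Alpha, Charlie}: service 442 + fixed 219 = 661
{Bravo, Charlie}: Pell→Bravo 5·14=70, Kent→Bravo 5·14=70, Dover→Charlie 4·23=92, Irby→Bravo 5·16=80, Calder→Charlie 2·12=24. Service 336; fixed 327; total 663.
{Alpha, Bravo, Charlie, Delta, Echo}: Pell→Bravo 5·14=70, Kent→Bravo 5·14=70, Dover→Charlie 4·23=92, Irby→Alpha 2·16=32, Calder→Charlie 2·12=24. Service 288; fixed 586; total 874.
No other subset beats 655.

Open Alpha, Charlie and Echo; minimum total cost 655.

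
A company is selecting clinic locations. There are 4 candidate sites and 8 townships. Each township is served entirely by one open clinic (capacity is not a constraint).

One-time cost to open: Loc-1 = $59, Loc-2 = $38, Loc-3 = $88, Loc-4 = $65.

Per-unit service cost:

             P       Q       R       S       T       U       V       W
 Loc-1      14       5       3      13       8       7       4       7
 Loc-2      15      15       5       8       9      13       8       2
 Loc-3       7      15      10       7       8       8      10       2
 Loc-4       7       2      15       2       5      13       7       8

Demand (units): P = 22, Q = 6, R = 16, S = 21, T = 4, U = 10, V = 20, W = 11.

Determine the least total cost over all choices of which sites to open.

Minimum total cost: 610

For any fixed open set, each township goes to its cheapest open site; total = fixed + service.
{Loc-1, Loc-2, Loc-4}: P→Loc-4 7·22=154, Q→Loc-4 2·6=12, R→Loc-1 3·16=48, S→Loc-4 2·21=42, T→Loc-4 5·4=20, U→Loc-1 7·10=70, V→Loc-1 4·20=80, W→Loc-2 2·11=22. Service 448; fixed 162; total 610.
{Loc-1, Loc-4}: service 503 + fixed 124 = 627
{Loc-1, Loc-3, Loc-4}: service 448 + fixed 212 = 660
{Loc-1, Loc-2, Loc-3, Loc-4}: service 448 + fixed 250 = 698
No other subset beats 610.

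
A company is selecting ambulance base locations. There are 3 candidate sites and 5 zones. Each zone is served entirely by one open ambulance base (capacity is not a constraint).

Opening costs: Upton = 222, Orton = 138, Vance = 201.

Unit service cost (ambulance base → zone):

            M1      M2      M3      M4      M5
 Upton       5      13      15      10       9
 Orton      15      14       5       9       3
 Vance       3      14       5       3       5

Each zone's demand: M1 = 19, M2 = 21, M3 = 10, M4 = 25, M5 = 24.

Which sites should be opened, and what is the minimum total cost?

For any fixed open set, each zone goes to its cheapest open site; total = fixed + service.
{Vance}: M1→Vance 3·19=57, M2→Vance 14·21=294, M3→Vance 5·10=50, M4→Vance 3·25=75, M5→Vance 5·24=120. Service 596; fixed 201; total 797.
{Orton, Vance}: M1→Vance 3·19=57, M2→Orton 14·21=294, M3→Orton 5·10=50, M4→Vance 3·25=75, M5→Orton 3·24=72. Service 548; fixed 339; total 887.
{Upton, Vance}: M1→Vance 3·19=57, M2→Upton 13·21=273, M3→Vance 5·10=50, M4→Vance 3·25=75, M5→Vance 5·24=120. Service 575; fixed 423; total 998.
{Upton, Orton, Vance}: service 527 + fixed 561 = 1088
(All 7 nonempty subsets were checked; Vance only is lowest.)

Open Vance only; minimum total cost 797.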